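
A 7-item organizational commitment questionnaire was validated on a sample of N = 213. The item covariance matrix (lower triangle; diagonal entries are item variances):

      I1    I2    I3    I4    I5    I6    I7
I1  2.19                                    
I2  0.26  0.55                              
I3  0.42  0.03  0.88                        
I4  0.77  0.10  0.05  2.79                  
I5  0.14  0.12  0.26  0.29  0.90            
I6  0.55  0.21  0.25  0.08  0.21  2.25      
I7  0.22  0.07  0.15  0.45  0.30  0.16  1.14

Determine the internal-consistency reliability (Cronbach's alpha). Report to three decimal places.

Σσ²ᵢ = 2.19 + 0.55 + 0.88 + 2.79 + 0.90 + 2.25 + 1.14 = 10.70
Sum of off-diagonal covariances = 5.09
σ²_T = 10.70 + 2 × 5.09 = 20.88
α = (k/(k−1))·(1 − Σσ²ᵢ/σ²_T) = (7/6)·(1 − 10.70/20.88) = 0.569

Cronbach's alpha = 0.569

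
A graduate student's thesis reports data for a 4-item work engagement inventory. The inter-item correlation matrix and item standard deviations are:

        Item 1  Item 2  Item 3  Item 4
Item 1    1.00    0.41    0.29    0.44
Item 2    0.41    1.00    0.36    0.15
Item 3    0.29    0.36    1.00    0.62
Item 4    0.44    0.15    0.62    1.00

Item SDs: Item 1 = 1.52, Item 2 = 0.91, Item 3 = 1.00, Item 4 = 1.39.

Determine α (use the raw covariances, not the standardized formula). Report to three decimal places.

α = 0.696

Σσ²ᵢ = 1.52² + 0.91² + 1.00² + 1.39² = 6.0706
Covariances σ_ij = r_ij · s_i · s_j:
  σ(Item 1,Item 2) = 0.41 × 1.52 × 0.91 = 0.5671
  σ(Item 1,Item 3) = 0.29 × 1.52 × 1.00 = 0.4408
  σ(Item 1,Item 4) = 0.44 × 1.52 × 1.39 = 0.9296
  σ(Item 2,Item 3) = 0.36 × 0.91 × 1.00 = 0.3276
  σ(Item 2,Item 4) = 0.15 × 0.91 × 1.39 = 0.1897
  σ(Item 3,Item 4) = 0.62 × 1.00 × 1.39 = 0.8618
σ²_T = Σσ²ᵢ + 2·Σσ_ij = 6.0706 + 2 × 3.3166 = 12.7038
α = (4/3)·(1 − 6.0706/12.7038) = 0.696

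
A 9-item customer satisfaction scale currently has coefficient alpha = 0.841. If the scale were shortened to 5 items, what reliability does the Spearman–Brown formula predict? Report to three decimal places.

predicted reliability = 0.746

Length factor m = 5/9 = 0.5556
α' = m·α / (1 − (1−m)·α)
   = 5/9 × 0.841 / (1 − (1 − 5/9) × 0.841)
   = 0.4672 / 0.6262 = 0.746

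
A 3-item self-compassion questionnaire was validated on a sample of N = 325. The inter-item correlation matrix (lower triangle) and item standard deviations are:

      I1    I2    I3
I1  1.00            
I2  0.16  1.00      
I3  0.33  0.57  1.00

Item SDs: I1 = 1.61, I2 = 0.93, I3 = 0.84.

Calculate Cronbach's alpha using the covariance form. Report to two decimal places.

α = 0.53

Σσ²ᵢ = 1.61² + 0.93² + 0.84² = 4.1626
Covariances σ_ij = r_ij · s_i · s_j:
  σ(I1,I2) = 0.16 × 1.61 × 0.93 = 0.2396
  σ(I1,I3) = 0.33 × 1.61 × 0.84 = 0.4463
  σ(I2,I3) = 0.57 × 0.93 × 0.84 = 0.4453
σ²_T = Σσ²ᵢ + 2·Σσ_ij = 4.1626 + 2 × 1.1312 = 6.4250
α = (3/2)·(1 − 4.1626/6.4250) = 0.53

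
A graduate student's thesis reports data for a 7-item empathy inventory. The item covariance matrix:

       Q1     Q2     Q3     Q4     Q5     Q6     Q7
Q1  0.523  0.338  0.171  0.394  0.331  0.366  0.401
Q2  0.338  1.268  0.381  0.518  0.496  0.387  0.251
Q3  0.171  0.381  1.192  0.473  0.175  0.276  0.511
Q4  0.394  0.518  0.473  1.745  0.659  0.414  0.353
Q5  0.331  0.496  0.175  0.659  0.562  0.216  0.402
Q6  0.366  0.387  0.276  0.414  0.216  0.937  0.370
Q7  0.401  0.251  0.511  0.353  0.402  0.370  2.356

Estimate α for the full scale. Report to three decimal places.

α = 0.755

sum of item variances = 0.523 + 1.268 + 1.192 + 1.745 + 0.562 + 0.937 + 2.356 = 8.583
Sum of the distinct covariances = 7.883
total variance = 8.583 + 2 × 7.883 = 24.349
α = (k/(k−1))·(1 − sum of item variances/total variance) = (7/6)·(1 − 8.583/24.349) = 0.755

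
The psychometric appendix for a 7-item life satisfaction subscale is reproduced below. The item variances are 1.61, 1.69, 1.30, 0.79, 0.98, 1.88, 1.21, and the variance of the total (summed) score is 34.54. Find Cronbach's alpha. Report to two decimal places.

ΣVar(i) = 1.61 + 1.69 + 1.30 + 0.79 + 0.98 + 1.88 + 1.21 = 9.46
α = (k/(k−1))·(1 − ΣVar(i)/Var(T)) = (7/6)·(1 − 9.46/34.54) = 0.85

α = 0.85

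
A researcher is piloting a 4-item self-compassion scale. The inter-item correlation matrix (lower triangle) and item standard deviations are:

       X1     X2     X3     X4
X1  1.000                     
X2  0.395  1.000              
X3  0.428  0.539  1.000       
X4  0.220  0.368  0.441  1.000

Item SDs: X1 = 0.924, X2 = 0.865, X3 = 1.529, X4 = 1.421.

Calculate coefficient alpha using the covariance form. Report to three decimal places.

Σσ²ᵢ = 0.924² + 0.865² + 1.529² + 1.421² = 5.9591
Covariances σ_ij = r_ij · s_i · s_j:
  σ(X1,X2) = 0.395 × 0.924 × 0.865 = 0.3157
  σ(X1,X3) = 0.428 × 0.924 × 1.529 = 0.6047
  σ(X1,X4) = 0.220 × 0.924 × 1.421 = 0.2889
  σ(X2,X3) = 0.539 × 0.865 × 1.529 = 0.7129
  σ(X2,X4) = 0.368 × 0.865 × 1.421 = 0.4523
  σ(X3,X4) = 0.441 × 1.529 × 1.421 = 0.9582
σ²_T = Σσ²ᵢ + 2·Σσ_ij = 5.9591 + 2 × 3.3327 = 12.6245
α = (4/3)·(1 − 5.9591/12.6245) = 0.704

coefficient alpha = 0.704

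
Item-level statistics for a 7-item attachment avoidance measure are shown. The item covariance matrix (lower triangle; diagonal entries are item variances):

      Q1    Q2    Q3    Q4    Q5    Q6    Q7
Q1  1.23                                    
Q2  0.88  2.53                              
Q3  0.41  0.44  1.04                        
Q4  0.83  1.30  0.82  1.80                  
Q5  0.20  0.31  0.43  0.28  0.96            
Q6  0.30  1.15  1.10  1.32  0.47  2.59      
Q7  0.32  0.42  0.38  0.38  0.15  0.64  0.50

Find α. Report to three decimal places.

Σσ²ᵢ = 1.23 + 2.53 + 1.04 + 1.80 + 0.96 + 2.59 + 0.50 = 10.65
Σ_{i<j} σ_ij = 12.53
total variance = 10.65 + 2 × 12.53 = 35.71
α = (k/(k−1))·(1 − Σσ²ᵢ/total variance) = (7/6)·(1 − 10.65/35.71) = 0.819

α = 0.819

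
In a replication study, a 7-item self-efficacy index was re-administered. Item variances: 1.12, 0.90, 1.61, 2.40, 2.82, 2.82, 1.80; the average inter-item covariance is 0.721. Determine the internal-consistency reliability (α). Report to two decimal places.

Σσ²ᵢ = 1.12 + 0.90 + 1.61 + 2.40 + 2.82 + 2.82 + 1.80 = 13.47
Sum of the 21 distinct covariances = 21 × 0.721 = 15.141
total variance = Σσ²ᵢ + 2·Σcov = 13.47 + 2 × 15.141 = 43.752
α = (7/6)·(1 − 13.47/43.752) = 0.81

α = 0.81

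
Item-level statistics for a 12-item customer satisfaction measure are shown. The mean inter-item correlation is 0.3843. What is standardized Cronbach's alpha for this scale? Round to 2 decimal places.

Standardized α = k·r̄ / (1 + (k−1)·r̄) = 12 × 0.3843 / (1 + 11 × 0.3843)
  = 4.6116 / 5.2273 = 0.88

standardized Cronbach's alpha = 0.88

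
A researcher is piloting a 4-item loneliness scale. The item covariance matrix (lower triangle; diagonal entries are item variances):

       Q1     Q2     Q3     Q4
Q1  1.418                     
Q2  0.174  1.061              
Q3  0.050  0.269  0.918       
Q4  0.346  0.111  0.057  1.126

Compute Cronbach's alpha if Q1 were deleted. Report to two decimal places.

Cronbach's alpha = 0.33

Remaining items: Q2, Q3, Q4 (k = 3).
sum of item variances = 1.061 + 0.918 + 1.126 = 3.105
total variance = 3.105 + 2 × 0.437 = 3.979
α (item deleted) = (3/2)·(1 − 3.105/3.979) = 0.33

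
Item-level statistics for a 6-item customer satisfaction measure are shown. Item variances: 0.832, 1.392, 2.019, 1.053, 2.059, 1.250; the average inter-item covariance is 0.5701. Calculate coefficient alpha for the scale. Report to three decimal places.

Σσ²ᵢ = 0.832 + 1.392 + 2.019 + 1.053 + 2.059 + 1.250 = 8.605
Sum of the 15 distinct covariances = 15 × 0.5701 = 8.5515
Var(T) = Σσ²ᵢ + 2·Σcov = 8.605 + 2 × 8.5515 = 25.7080
α = (6/5)·(1 − 8.605/25.7080) = 0.798

α = 0.798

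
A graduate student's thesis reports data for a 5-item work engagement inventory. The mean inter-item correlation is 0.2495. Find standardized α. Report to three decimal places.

Standardized α = k·r̄ / (1 + (k−1)·r̄) = 5 × 0.2495 / (1 + 4 × 0.2495)
  = 1.2475 / 1.9980 = 0.624

α = 0.624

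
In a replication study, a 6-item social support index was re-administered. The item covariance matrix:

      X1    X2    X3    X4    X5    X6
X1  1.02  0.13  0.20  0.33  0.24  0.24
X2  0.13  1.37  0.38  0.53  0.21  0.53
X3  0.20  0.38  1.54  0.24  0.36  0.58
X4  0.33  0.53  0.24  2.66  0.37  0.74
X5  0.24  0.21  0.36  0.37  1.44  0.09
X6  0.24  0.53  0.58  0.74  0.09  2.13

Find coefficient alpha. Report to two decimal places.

α = 0.61

Σσ²ᵢ = 1.02 + 1.37 + 1.54 + 2.66 + 1.44 + 2.13 = 10.16
Sum of the distinct covariances = 5.17
total variance = 10.16 + 2 × 5.17 = 20.50
α = (k/(k−1))·(1 − Σσ²ᵢ/total variance) = (6/5)·(1 − 10.16/20.50) = 0.61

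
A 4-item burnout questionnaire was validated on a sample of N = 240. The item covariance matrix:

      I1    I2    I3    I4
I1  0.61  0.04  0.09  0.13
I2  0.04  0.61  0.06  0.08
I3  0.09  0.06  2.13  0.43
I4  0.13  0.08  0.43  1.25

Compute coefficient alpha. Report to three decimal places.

α = 0.354

Σσ²ᵢ = 0.61 + 0.61 + 2.13 + 1.25 = 4.60
Σ_{i<j} σ_ij = 0.83
Var(T) = 4.60 + 2 × 0.83 = 6.26
α = (k/(k−1))·(1 − Σσ²ᵢ/Var(T)) = (4/3)·(1 − 4.60/6.26) = 0.354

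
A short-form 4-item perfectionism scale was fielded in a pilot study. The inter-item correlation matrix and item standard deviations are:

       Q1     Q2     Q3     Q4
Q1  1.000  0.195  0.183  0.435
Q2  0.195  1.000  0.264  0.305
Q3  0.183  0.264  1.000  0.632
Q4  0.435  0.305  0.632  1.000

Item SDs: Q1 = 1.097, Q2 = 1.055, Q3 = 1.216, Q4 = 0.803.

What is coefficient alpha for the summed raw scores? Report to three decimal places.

Σσ²ᵢ = 1.097² + 1.055² + 1.216² + 0.803² = 4.4399
Covariances σ_ij = r_ij · s_i · s_j:
  σ(Q1,Q2) = 0.195 × 1.097 × 1.055 = 0.2257
  σ(Q1,Q3) = 0.183 × 1.097 × 1.216 = 0.2441
  σ(Q1,Q4) = 0.435 × 1.097 × 0.803 = 0.3832
  σ(Q2,Q3) = 0.264 × 1.055 × 1.216 = 0.3387
  σ(Q2,Q4) = 0.305 × 1.055 × 0.803 = 0.2584
  σ(Q3,Q4) = 0.632 × 1.216 × 0.803 = 0.6171
σ²_T = Σσ²ᵢ + 2·Σσ_ij = 4.4399 + 2 × 2.0672 = 8.5743
α = (4/3)·(1 − 4.4399/8.5743) = 0.643

α = 0.643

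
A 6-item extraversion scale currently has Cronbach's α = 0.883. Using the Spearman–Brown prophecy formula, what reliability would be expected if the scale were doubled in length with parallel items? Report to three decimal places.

Length factor m = 2
α' = m·α / (1 + (m−1)·α)
   = 2 × 0.883 / (1 + (2 − 1) × 0.883)
   = 1.7660 / 1.8830 = 0.938

predicted reliability = 0.938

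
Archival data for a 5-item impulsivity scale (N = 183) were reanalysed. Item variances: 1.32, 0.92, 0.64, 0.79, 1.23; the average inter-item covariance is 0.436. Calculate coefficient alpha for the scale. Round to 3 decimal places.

α = 0.800

sum of item variances = 1.32 + 0.92 + 0.64 + 0.79 + 1.23 = 4.90
Sum of the 10 distinct covariances = 10 × 0.436 = 4.360
σ²_total = sum of item variances + 2·Σcov = 4.90 + 2 × 4.360 = 13.620
α = (5/4)·(1 − 4.90/13.620) = 0.800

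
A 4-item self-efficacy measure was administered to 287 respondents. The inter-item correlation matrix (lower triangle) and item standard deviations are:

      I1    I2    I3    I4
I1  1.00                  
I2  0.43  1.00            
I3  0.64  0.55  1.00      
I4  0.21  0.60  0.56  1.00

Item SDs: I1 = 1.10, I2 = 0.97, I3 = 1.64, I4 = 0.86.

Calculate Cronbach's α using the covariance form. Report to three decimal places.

α = 0.784

Σσ²ᵢ = 1.10² + 0.97² + 1.64² + 0.86² = 5.5801
Covariances σ_ij = r_ij · s_i · s_j:
  σ(I1,I2) = 0.43 × 1.10 × 0.97 = 0.4588
  σ(I1,I3) = 0.64 × 1.10 × 1.64 = 1.1546
  σ(I1,I4) = 0.21 × 1.10 × 0.86 = 0.1987
  σ(I2,I3) = 0.55 × 0.97 × 1.64 = 0.8749
  σ(I2,I4) = 0.60 × 0.97 × 0.86 = 0.5005
  σ(I3,I4) = 0.56 × 1.64 × 0.86 = 0.7898
σ²_T = Σσ²ᵢ + 2·Σσ_ij = 5.5801 + 2 × 3.9773 = 13.5347
α = (4/3)·(1 − 5.5801/13.5347) = 0.784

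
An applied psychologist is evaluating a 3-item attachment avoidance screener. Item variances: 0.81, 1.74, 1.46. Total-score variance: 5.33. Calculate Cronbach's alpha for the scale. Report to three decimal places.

α = 0.371

Σσᵢ² = 0.81 + 1.74 + 1.46 = 4.01
α = (k/(k−1))·(1 − Σσᵢ²/total variance) = (3/2)·(1 − 4.01/5.33) = 0.371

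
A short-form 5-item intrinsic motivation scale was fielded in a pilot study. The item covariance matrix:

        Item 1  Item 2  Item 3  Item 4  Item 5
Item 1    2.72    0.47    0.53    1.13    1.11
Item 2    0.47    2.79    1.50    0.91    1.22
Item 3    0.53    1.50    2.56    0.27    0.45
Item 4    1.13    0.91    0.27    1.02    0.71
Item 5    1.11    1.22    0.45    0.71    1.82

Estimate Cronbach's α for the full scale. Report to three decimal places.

sum of item variances = 2.72 + 2.79 + 2.56 + 1.02 + 1.82 = 10.91
Sum of off-diagonal covariances = 8.30
total variance = 10.91 + 2 × 8.30 = 27.51
α = (k/(k−1))·(1 − sum of item variances/total variance) = (5/4)·(1 − 10.91/27.51) = 0.754

α = 0.754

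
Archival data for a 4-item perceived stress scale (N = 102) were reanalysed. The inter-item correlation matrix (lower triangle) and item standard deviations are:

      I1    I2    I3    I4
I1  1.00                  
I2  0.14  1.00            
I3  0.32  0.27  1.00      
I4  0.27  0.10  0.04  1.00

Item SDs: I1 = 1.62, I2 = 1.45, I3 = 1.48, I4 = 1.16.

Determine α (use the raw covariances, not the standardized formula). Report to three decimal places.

Σσ²ᵢ = 1.62² + 1.45² + 1.48² + 1.16² = 8.2629
Covariances σ_ij = r_ij · s_i · s_j:
  σ(I1,I2) = 0.14 × 1.62 × 1.45 = 0.3289
  σ(I1,I3) = 0.32 × 1.62 × 1.48 = 0.7672
  σ(I1,I4) = 0.27 × 1.62 × 1.16 = 0.5074
  σ(I2,I3) = 0.27 × 1.45 × 1.48 = 0.5794
  σ(I2,I4) = 0.10 × 1.45 × 1.16 = 0.1682
  σ(I3,I4) = 0.04 × 1.48 × 1.16 = 0.0687
σ²_T = Σσ²ᵢ + 2·Σσ_ij = 8.2629 + 2 × 2.4198 = 13.1025
α = (4/3)·(1 − 8.2629/13.1025) = 0.492

α = 0.492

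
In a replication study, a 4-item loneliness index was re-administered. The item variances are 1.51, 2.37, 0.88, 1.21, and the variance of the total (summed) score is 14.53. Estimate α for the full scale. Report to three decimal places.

α = 0.786

Σσᵢ² = 1.51 + 2.37 + 0.88 + 1.21 = 5.97
α = (k/(k−1))·(1 − Σσᵢ²/σ²_T) = (4/3)·(1 − 5.97/14.53) = 0.786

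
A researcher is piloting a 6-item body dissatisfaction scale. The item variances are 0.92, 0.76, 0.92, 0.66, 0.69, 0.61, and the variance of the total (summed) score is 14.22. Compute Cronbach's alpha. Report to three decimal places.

Cronbach's alpha = 0.815

Σσᵢ² = 0.92 + 0.76 + 0.92 + 0.66 + 0.69 + 0.61 = 4.56
α = (k/(k−1))·(1 − Σσᵢ²/total variance) = (6/5)·(1 − 4.56/14.22) = 0.815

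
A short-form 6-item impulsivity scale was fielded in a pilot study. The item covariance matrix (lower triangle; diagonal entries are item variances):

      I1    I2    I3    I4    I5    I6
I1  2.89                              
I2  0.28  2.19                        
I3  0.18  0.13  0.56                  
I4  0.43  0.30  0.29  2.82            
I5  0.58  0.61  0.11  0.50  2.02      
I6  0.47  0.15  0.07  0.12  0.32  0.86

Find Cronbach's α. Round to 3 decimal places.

Cronbach's α = 0.534

Σσ²ᵢ = 2.89 + 2.19 + 0.56 + 2.82 + 2.02 + 0.86 = 11.34
Sum of off-diagonal covariances = 4.54
Var(T) = 11.34 + 2 × 4.54 = 20.42
α = (k/(k−1))·(1 − Σσ²ᵢ/Var(T)) = (6/5)·(1 − 11.34/20.42) = 0.534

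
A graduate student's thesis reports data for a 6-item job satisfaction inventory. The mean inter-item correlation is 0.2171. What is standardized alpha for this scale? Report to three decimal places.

Standardized α = k·r̄ / (1 + (k−1)·r̄) = 6 × 0.2171 / (1 + 5 × 0.2171)
  = 1.3026 / 2.0855 = 0.625

standardized alpha = 0.625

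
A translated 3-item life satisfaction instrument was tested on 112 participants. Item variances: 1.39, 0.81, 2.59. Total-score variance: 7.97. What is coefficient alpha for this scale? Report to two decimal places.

coefficient alpha = 0.60

Σσᵢ² = 1.39 + 0.81 + 2.59 = 4.79
α = (k/(k−1))·(1 − Σσᵢ²/σ²_total) = (3/2)·(1 − 4.79/7.97) = 0.60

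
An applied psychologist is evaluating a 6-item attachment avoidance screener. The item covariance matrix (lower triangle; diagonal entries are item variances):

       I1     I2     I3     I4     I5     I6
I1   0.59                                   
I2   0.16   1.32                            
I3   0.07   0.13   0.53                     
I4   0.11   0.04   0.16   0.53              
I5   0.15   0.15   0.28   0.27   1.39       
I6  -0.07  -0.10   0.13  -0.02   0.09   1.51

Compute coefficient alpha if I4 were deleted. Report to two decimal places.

coefficient alpha = 0.34

Remaining items: I1, I2, I3, I5, I6 (k = 5).
Σσ²ᵢ = 0.59 + 1.32 + 0.53 + 1.39 + 1.51 = 5.34
σ²_T = 5.34 + 2 × 0.99 = 7.32
α (item deleted) = (5/4)·(1 − 5.34/7.32) = 0.34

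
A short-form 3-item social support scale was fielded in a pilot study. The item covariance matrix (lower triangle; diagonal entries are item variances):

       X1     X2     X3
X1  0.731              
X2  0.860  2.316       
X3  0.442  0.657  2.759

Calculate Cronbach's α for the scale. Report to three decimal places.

Cronbach's α = 0.604

Σσ²ᵢ = 0.731 + 2.316 + 2.759 = 5.806
Sum of off-diagonal covariances = 1.959
σ²_T = 5.806 + 2 × 1.959 = 9.724
α = (k/(k−1))·(1 − Σσ²ᵢ/σ²_T) = (3/2)·(1 − 5.806/9.724) = 0.604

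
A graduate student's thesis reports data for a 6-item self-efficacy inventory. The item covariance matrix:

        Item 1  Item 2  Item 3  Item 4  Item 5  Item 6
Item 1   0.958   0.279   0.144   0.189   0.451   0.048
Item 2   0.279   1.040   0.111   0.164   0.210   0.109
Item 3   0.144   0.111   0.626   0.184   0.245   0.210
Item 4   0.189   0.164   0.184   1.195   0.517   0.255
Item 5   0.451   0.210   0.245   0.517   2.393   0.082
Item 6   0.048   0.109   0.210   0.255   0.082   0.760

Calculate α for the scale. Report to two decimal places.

α = 0.57

sum of item variances = 0.958 + 1.040 + 0.626 + 1.195 + 2.393 + 0.760 = 6.972
Σ_{i<j} σ_ij = 3.198
σ²_total = 6.972 + 2 × 3.198 = 13.368
α = (k/(k−1))·(1 − sum of item variances/σ²_total) = (6/5)·(1 − 6.972/13.368) = 0.57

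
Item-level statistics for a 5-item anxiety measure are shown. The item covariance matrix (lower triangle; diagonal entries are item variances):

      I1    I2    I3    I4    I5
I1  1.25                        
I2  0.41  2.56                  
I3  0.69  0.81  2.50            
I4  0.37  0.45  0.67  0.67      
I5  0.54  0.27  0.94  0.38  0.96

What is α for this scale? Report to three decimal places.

Σσᵢ² = 1.25 + 2.56 + 2.50 + 0.67 + 0.96 = 7.94
Sum of off-diagonal covariances = 5.53
Var(T) = 7.94 + 2 × 5.53 = 19.00
α = (k/(k−1))·(1 − Σσᵢ²/Var(T)) = (5/4)·(1 − 7.94/19.00) = 0.728

α = 0.728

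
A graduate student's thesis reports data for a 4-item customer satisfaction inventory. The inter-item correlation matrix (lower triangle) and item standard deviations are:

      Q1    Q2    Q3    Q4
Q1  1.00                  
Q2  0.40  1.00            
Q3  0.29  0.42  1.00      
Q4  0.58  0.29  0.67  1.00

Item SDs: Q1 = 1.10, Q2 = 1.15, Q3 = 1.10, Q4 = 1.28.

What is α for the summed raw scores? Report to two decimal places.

Σσ²ᵢ = 1.10² + 1.15² + 1.10² + 1.28² = 5.3809
Covariances σ_ij = r_ij · s_i · s_j:
  σ(Q1,Q2) = 0.40 × 1.10 × 1.15 = 0.5060
  σ(Q1,Q3) = 0.29 × 1.10 × 1.10 = 0.3509
  σ(Q1,Q4) = 0.58 × 1.10 × 1.28 = 0.8166
  σ(Q2,Q3) = 0.42 × 1.15 × 1.10 = 0.5313
  σ(Q2,Q4) = 0.29 × 1.15 × 1.28 = 0.4269
  σ(Q3,Q4) = 0.67 × 1.10 × 1.28 = 0.9434
σ²_T = Σσ²ᵢ + 2·Σσ_ij = 5.3809 + 2 × 3.5751 = 12.5311
α = (4/3)·(1 − 5.3809/12.5311) = 0.76

α = 0.76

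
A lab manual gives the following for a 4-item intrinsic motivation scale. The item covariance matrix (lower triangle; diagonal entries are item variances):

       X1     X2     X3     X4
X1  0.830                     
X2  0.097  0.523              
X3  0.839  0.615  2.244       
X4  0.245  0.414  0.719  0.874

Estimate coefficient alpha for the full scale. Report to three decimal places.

ΣVar(i) = 0.830 + 0.523 + 2.244 + 0.874 = 4.471
Σ_{i<j} σ_ij = 2.929
σ²_T = 4.471 + 2 × 2.929 = 10.329
α = (k/(k−1))·(1 − ΣVar(i)/σ²_T) = (4/3)·(1 − 4.471/10.329) = 0.756

coefficient alpha = 0.756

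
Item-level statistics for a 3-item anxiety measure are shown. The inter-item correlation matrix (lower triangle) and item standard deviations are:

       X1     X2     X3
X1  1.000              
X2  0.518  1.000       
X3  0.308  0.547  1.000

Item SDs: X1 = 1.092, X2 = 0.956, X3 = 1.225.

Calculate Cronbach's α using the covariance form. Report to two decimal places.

Σσ²ᵢ = 1.092² + 0.956² + 1.225² = 3.6070
Covariances σ_ij = r_ij · s_i · s_j:
  σ(X1,X2) = 0.518 × 1.092 × 0.956 = 0.5408
  σ(X1,X3) = 0.308 × 1.092 × 1.225 = 0.4120
  σ(X2,X3) = 0.547 × 0.956 × 1.225 = 0.6406
σ²_T = Σσ²ᵢ + 2·Σσ_ij = 3.6070 + 2 × 1.5934 = 6.7938
α = (3/2)·(1 − 3.6070/6.7938) = 0.70

Cronbach's α = 0.70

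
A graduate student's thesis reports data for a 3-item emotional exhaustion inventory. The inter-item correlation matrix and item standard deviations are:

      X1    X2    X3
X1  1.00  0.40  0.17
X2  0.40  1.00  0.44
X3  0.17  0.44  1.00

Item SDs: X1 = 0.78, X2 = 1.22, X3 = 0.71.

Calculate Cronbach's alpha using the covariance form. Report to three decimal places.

α = 0.595

Σσ²ᵢ = 0.78² + 1.22² + 0.71² = 2.6009
Covariances σ_ij = r_ij · s_i · s_j:
  σ(X1,X2) = 0.40 × 0.78 × 1.22 = 0.3806
  σ(X1,X3) = 0.17 × 0.78 × 0.71 = 0.0941
  σ(X2,X3) = 0.44 × 1.22 × 0.71 = 0.3811
σ²_T = Σσ²ᵢ + 2·Σσ_ij = 2.6009 + 2 × 0.8558 = 4.3125
α = (3/2)·(1 − 2.6009/4.3125) = 0.595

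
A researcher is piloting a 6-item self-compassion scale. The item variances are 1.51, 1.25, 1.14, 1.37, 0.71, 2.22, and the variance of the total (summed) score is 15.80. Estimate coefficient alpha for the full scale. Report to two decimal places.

Σσᵢ² = 1.51 + 1.25 + 1.14 + 1.37 + 0.71 + 2.22 = 8.20
α = (k/(k−1))·(1 − Σσᵢ²/σ²_T) = (6/5)·(1 − 8.20/15.80) = 0.58

coefficient alpha = 0.58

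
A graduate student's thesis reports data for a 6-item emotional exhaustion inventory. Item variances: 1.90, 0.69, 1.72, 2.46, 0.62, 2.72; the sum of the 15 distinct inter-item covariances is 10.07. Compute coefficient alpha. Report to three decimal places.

coefficient alpha = 0.799

Σσᵢ² = 1.90 + 0.69 + 1.72 + 2.46 + 0.62 + 2.72 = 10.11
Sum of distinct covariances = 10.07
σ²_total = Σσᵢ² + 2·Σcov = 10.11 + 2 × 10.07 = 30.25
α = (6/5)·(1 − 10.11/30.25) = 0.799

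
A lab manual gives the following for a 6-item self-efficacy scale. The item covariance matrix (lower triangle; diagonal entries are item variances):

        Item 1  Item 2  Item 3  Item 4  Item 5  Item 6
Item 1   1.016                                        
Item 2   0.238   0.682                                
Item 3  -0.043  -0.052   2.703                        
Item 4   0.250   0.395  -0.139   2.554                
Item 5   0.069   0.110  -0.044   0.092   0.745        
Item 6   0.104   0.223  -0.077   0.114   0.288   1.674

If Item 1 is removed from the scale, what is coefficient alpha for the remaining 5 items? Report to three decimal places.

Remaining items: Item 2, Item 3, Item 4, Item 5, Item 6 (k = 5).
ΣVar(i) = 0.682 + 2.703 + 2.554 + 0.745 + 1.674 = 8.358
total variance = 8.358 + 2 × 0.910 = 10.178
α (item deleted) = (5/4)·(1 − 8.358/10.178) = 0.224

coefficient alpha = 0.224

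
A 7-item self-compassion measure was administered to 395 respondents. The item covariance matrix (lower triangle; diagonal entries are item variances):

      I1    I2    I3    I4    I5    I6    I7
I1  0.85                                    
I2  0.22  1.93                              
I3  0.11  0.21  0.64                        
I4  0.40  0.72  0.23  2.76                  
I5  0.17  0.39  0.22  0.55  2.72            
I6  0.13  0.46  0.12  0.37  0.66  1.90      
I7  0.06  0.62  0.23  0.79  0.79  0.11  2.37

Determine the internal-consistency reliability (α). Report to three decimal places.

α = 0.624

Σσᵢ² = 0.85 + 1.93 + 0.64 + 2.76 + 2.72 + 1.90 + 2.37 = 13.17
Σ_{i<j} σ_ij = 7.56
σ²_total = 13.17 + 2 × 7.56 = 28.29
α = (k/(k−1))·(1 − Σσᵢ²/σ²_total) = (7/6)·(1 − 13.17/28.29) = 0.624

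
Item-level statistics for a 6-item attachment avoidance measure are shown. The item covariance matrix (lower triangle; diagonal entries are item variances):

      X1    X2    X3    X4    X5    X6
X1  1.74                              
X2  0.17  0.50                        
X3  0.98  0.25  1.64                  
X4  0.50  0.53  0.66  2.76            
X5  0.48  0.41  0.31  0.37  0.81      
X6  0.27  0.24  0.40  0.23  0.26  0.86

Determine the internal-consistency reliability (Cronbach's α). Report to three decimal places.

sum of item variances = 1.74 + 0.50 + 1.64 + 2.76 + 0.81 + 0.86 = 8.31
Sum of the distinct covariances = 6.06
σ²_total = 8.31 + 2 × 6.06 = 20.43
α = (k/(k−1))·(1 − sum of item variances/σ²_total) = (6/5)·(1 − 8.31/20.43) = 0.712

Cronbach's α = 0.712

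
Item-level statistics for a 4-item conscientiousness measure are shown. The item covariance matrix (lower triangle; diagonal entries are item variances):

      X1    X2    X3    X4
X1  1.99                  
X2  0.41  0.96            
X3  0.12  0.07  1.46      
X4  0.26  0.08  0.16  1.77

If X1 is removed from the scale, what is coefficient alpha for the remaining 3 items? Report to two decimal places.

α = 0.19

Remaining items: X2, X3, X4 (k = 3).
Σσ²ᵢ = 0.96 + 1.46 + 1.77 = 4.19
σ²_T = 4.19 + 2 × 0.31 = 4.81
α (item deleted) = (3/2)·(1 − 4.19/4.81) = 0.19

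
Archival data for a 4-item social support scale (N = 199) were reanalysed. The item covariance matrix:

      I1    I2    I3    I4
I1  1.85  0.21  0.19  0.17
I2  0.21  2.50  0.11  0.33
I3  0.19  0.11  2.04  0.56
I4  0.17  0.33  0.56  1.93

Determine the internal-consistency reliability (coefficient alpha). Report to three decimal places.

α = 0.365

Σσᵢ² = 1.85 + 2.50 + 2.04 + 1.93 = 8.32
Sum of the distinct covariances = 1.57
total variance = 8.32 + 2 × 1.57 = 11.46
α = (k/(k−1))·(1 − Σσᵢ²/total variance) = (4/3)·(1 − 8.32/11.46) = 0.365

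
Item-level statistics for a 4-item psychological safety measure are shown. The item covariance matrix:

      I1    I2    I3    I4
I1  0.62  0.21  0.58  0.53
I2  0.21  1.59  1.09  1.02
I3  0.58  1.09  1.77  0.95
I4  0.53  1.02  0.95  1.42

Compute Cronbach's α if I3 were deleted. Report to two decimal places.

Cronbach's α = 0.74

Remaining items: I1, I2, I4 (k = 3).
sum of item variances = 0.62 + 1.59 + 1.42 = 3.63
σ²_T = 3.63 + 2 × 1.76 = 7.15
α (item deleted) = (3/2)·(1 − 3.63/7.15) = 0.74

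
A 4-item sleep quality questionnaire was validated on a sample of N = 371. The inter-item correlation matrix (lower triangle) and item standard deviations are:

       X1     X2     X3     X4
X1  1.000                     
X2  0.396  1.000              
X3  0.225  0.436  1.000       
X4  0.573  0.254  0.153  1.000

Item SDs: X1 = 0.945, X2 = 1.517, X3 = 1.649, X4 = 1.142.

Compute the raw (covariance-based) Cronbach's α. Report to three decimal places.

α = 0.642

Σσ²ᵢ = 0.945² + 1.517² + 1.649² + 1.142² = 7.2177
Covariances σ_ij = r_ij · s_i · s_j:
  σ(X1,X2) = 0.396 × 0.945 × 1.517 = 0.5677
  σ(X1,X3) = 0.225 × 0.945 × 1.649 = 0.3506
  σ(X1,X4) = 0.573 × 0.945 × 1.142 = 0.6184
  σ(X2,X3) = 0.436 × 1.517 × 1.649 = 1.0907
  σ(X2,X4) = 0.254 × 1.517 × 1.142 = 0.4400
  σ(X3,X4) = 0.153 × 1.649 × 1.142 = 0.2881
σ²_T = Σσ²ᵢ + 2·Σσ_ij = 7.2177 + 2 × 3.3555 = 13.9287
α = (4/3)·(1 − 7.2177/13.9287) = 0.642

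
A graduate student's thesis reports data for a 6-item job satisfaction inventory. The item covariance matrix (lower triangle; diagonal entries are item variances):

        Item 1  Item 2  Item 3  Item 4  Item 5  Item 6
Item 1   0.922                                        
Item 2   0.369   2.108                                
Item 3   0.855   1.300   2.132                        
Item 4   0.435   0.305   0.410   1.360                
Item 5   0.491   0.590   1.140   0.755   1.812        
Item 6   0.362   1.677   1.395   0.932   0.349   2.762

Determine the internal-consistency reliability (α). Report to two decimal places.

α = 0.81

Σσᵢ² = 0.922 + 2.108 + 2.132 + 1.360 + 1.812 + 2.762 = 11.096
Sum of the distinct covariances = 11.365
σ²_T = 11.096 + 2 × 11.365 = 33.826
α = (k/(k−1))·(1 − Σσᵢ²/σ²_T) = (6/5)·(1 − 11.096/33.826) = 0.81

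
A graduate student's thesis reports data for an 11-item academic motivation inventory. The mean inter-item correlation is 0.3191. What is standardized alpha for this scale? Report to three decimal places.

standardized alpha = 0.838

Standardized α = k·r̄ / (1 + (k−1)·r̄) = 11 × 0.3191 / (1 + 10 × 0.3191)
  = 3.5101 / 4.1910 = 0.838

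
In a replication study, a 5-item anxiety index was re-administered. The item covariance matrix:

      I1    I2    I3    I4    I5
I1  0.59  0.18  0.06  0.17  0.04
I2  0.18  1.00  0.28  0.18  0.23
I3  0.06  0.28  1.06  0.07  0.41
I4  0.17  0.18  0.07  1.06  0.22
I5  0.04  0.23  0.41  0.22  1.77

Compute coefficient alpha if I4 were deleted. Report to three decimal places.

Remaining items: I1, I2, I3, I5 (k = 4).
Σσᵢ² = 0.59 + 1.00 + 1.06 + 1.77 = 4.42
Var(T) = 4.42 + 2 × 1.20 = 6.82
α (item deleted) = (4/3)·(1 − 4.42/6.82) = 0.469

α = 0.469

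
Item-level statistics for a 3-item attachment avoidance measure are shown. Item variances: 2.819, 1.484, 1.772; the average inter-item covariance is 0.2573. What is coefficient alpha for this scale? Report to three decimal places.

coefficient alpha = 0.304

sum of item variances = 2.819 + 1.484 + 1.772 = 6.075
Sum of the 3 distinct covariances = 3 × 0.2573 = 0.7719
Var(T) = sum of item variances + 2·Σcov = 6.075 + 2 × 0.7719 = 7.6188
α = (3/2)·(1 − 6.075/7.6188) = 0.304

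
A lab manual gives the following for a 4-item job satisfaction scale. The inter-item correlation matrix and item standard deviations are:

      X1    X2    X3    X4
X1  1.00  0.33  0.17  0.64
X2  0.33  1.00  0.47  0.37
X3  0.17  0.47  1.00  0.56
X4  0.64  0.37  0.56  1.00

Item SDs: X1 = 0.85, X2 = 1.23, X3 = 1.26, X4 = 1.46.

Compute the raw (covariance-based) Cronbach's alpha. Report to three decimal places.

Σσ²ᵢ = 0.85² + 1.23² + 1.26² + 1.46² = 5.9546
Covariances σ_ij = r_ij · s_i · s_j:
  σ(X1,X2) = 0.33 × 0.85 × 1.23 = 0.3450
  σ(X1,X3) = 0.17 × 0.85 × 1.26 = 0.1821
  σ(X1,X4) = 0.64 × 0.85 × 1.46 = 0.7942
  σ(X2,X3) = 0.47 × 1.23 × 1.26 = 0.7284
  σ(X2,X4) = 0.37 × 1.23 × 1.46 = 0.6644
  σ(X3,X4) = 0.56 × 1.26 × 1.46 = 1.0302
σ²_T = Σσ²ᵢ + 2·Σσ_ij = 5.9546 + 2 × 3.7443 = 13.4432
α = (4/3)·(1 − 5.9546/13.4432) = 0.743

α = 0.743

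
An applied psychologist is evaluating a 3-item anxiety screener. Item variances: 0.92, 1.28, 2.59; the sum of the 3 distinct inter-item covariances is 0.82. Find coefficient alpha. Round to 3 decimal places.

sum of item variances = 0.92 + 1.28 + 2.59 = 4.79
Sum of distinct covariances = 0.82
σ²_T = sum of item variances + 2·Σcov = 4.79 + 2 × 0.82 = 6.43
α = (3/2)·(1 − 4.79/6.43) = 0.383

α = 0.383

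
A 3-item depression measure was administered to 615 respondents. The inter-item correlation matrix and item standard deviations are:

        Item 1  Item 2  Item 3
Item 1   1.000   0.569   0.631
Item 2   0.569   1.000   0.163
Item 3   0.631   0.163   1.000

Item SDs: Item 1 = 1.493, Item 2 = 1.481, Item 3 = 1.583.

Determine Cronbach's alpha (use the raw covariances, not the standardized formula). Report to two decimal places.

Σσ²ᵢ = 1.493² + 1.481² + 1.583² = 6.9283
Covariances σ_ij = r_ij · s_i · s_j:
  σ(Item 1,Item 2) = 0.569 × 1.493 × 1.481 = 1.2581
  σ(Item 1,Item 3) = 0.631 × 1.493 × 1.583 = 1.4913
  σ(Item 2,Item 3) = 0.163 × 1.481 × 1.583 = 0.3821
σ²_T = Σσ²ᵢ + 2·Σσ_ij = 6.9283 + 2 × 3.1315 = 13.1913
α = (3/2)·(1 − 6.9283/13.1913) = 0.71

α = 0.71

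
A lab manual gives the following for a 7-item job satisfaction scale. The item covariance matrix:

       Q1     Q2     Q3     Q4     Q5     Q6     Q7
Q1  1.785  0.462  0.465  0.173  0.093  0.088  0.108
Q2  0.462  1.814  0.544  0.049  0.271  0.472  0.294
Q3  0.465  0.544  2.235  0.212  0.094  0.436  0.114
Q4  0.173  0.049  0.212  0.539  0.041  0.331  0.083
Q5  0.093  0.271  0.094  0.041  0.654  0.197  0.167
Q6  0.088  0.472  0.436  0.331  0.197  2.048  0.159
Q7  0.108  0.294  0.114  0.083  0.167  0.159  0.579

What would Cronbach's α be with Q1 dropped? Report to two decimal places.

α = 0.56

Remaining items: Q2, Q3, Q4, Q5, Q6, Q7 (k = 6).
sum of item variances = 1.814 + 2.235 + 0.539 + 0.654 + 2.048 + 0.579 = 7.869
Var(T) = 7.869 + 2 × 3.464 = 14.797
α (item deleted) = (6/5)·(1 − 7.869/14.797) = 0.56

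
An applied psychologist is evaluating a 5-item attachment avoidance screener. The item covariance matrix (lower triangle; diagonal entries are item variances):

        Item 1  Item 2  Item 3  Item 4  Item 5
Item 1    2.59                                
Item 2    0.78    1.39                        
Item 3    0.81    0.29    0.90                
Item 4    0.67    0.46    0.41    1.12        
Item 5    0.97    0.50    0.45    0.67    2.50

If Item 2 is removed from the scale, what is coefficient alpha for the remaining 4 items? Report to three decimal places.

Remaining items: Item 1, Item 3, Item 4, Item 5 (k = 4).
Σσᵢ² = 2.59 + 0.90 + 1.12 + 2.50 = 7.11
total variance = 7.11 + 2 × 3.98 = 15.07
α (item deleted) = (4/3)·(1 − 7.11/15.07) = 0.704

coefficient alpha = 0.704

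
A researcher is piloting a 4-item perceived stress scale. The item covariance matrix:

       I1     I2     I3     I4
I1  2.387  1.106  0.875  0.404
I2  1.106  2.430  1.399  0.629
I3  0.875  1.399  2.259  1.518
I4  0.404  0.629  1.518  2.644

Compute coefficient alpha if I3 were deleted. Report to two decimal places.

Remaining items: I1, I2, I4 (k = 3).
Σσᵢ² = 2.387 + 2.430 + 2.644 = 7.461
total variance = 7.461 + 2 × 2.139 = 11.739
α (item deleted) = (3/2)·(1 − 7.461/11.739) = 0.55

α = 0.55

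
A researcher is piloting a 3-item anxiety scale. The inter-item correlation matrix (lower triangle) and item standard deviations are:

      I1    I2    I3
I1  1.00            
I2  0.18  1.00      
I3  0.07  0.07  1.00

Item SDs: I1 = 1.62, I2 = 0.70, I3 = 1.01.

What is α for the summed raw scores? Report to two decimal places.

α = 0.23

Σσ²ᵢ = 1.62² + 0.70² + 1.01² = 4.1345
Covariances σ_ij = r_ij · s_i · s_j:
  σ(I1,I2) = 0.18 × 1.62 × 0.70 = 0.2041
  σ(I1,I3) = 0.07 × 1.62 × 1.01 = 0.1145
  σ(I2,I3) = 0.07 × 0.70 × 1.01 = 0.0495
σ²_T = Σσ²ᵢ + 2·Σσ_ij = 4.1345 + 2 × 0.3681 = 4.8707
α = (3/2)·(1 − 4.1345/4.8707) = 0.23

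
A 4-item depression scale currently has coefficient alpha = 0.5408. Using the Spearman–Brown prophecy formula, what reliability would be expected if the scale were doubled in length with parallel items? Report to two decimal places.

Length factor m = 2
α' = m·α / (1 + (m−1)·α)
   = 2 × 0.5408 / (1 + (2 − 1) × 0.5408)
   = 1.0816 / 1.5408 = 0.70

predicted reliability = 0.70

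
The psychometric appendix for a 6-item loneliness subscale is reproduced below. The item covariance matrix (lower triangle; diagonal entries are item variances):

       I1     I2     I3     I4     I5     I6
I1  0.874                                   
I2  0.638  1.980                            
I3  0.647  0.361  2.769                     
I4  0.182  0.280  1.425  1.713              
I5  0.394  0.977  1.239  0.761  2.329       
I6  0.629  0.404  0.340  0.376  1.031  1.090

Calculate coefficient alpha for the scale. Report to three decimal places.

Σσ²ᵢ = 0.874 + 1.980 + 2.769 + 1.713 + 2.329 + 1.090 = 10.755
Σ_{i<j} σ_ij = 9.684
σ²_T = 10.755 + 2 × 9.684 = 30.123
α = (k/(k−1))·(1 − Σσ²ᵢ/σ²_T) = (6/5)·(1 − 10.755/30.123) = 0.772

α = 0.772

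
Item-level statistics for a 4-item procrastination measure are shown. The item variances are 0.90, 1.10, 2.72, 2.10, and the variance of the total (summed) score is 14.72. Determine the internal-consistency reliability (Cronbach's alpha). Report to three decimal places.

Σσᵢ² = 0.90 + 1.10 + 2.72 + 2.10 = 6.82
α = (k/(k−1))·(1 − Σσᵢ²/σ²_total) = (4/3)·(1 − 6.82/14.72) = 0.716

α = 0.716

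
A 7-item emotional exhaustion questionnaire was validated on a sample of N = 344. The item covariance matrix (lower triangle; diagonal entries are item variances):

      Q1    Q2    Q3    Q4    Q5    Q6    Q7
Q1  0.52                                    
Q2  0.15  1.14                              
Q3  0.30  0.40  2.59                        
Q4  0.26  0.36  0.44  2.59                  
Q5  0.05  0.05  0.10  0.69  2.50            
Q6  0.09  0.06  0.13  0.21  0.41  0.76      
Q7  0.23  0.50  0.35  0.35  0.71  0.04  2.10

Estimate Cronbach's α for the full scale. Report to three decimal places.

Cronbach's α = 0.573

Σσᵢ² = 0.52 + 1.14 + 2.59 + 2.59 + 2.50 + 0.76 + 2.10 = 12.20
Σ_{i<j} σ_ij = 5.88
total variance = 12.20 + 2 × 5.88 = 23.96
α = (k/(k−1))·(1 − Σσᵢ²/total variance) = (7/6)·(1 − 12.20/23.96) = 0.573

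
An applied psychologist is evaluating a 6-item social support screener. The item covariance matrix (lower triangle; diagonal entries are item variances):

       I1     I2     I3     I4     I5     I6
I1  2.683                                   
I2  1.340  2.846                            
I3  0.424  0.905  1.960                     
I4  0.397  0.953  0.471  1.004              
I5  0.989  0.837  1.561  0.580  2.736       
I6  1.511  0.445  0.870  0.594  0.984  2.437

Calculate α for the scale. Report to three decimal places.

ΣVar(i) = 2.683 + 2.846 + 1.960 + 1.004 + 2.736 + 2.437 = 13.666
Sum of the distinct covariances = 12.861
σ²_T = 13.666 + 2 × 12.861 = 39.388
α = (k/(k−1))·(1 − ΣVar(i)/σ²_T) = (6/5)·(1 − 13.666/39.388) = 0.784

α = 0.784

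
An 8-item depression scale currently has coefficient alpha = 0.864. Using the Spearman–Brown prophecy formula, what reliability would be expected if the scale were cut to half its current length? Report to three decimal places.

predicted reliability = 0.761

Length factor m = 1/2
α' = m·α / (1 − (1−m)·α)
   = 1/2 × 0.864 / (1 − (1 − 1/2) × 0.864)
   = 0.4320 / 0.5680 = 0.761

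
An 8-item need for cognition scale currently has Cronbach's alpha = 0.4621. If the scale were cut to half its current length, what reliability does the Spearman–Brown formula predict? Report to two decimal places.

predicted reliability = 0.30

Length factor m = 1/2
α' = m·α / (1 − (1−m)·α)
   = 1/2 × 0.4621 / (1 − (1 − 1/2) × 0.4621)
   = 0.2311 / 0.7690 = 0.30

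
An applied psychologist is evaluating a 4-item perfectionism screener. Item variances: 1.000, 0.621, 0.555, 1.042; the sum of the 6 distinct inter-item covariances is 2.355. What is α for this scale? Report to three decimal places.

sum of item variances = 1.000 + 0.621 + 0.555 + 1.042 = 3.218
Sum of distinct covariances = 2.355
σ²_total = sum of item variances + 2·Σcov = 3.218 + 2 × 2.355 = 7.928
α = (4/3)·(1 − 3.218/7.928) = 0.792

α = 0.792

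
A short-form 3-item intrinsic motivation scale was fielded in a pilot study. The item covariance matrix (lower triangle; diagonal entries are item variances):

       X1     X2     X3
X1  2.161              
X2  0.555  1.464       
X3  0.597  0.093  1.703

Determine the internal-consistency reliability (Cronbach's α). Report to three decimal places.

Cronbach's α = 0.478

ΣVar(i) = 2.161 + 1.464 + 1.703 = 5.328
Sum of the distinct covariances = 1.245
σ²_T = 5.328 + 2 × 1.245 = 7.818
α = (k/(k−1))·(1 − ΣVar(i)/σ²_T) = (3/2)·(1 − 5.328/7.818) = 0.478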